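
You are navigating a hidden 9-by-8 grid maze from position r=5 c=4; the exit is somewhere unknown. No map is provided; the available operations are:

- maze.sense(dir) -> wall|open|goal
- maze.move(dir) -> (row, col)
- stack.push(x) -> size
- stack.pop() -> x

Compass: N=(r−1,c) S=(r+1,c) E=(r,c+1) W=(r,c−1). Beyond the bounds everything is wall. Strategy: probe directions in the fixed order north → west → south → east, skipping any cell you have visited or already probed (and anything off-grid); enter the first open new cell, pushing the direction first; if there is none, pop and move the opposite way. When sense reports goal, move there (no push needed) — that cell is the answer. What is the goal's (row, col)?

Do: sense[dir='north']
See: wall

Do: sense[dir='west']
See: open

Do: push[x='west']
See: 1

Do: move[dir='west']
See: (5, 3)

Do: sense[dir='north']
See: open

Do: push[x='north']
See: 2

Do: move[dir='north']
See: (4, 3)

Do: sense[dir='north']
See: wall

Do: sense[dir='west']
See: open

Do: push[x='west']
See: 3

Do: move[dir='west']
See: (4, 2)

Do: sense[dir='north']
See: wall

Do: sense[dir='west']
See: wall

Do: sense[dir='south']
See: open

Do: push[x='south']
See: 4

Do: move[dir='south']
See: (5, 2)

Do: sense[dir='west']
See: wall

Do: sense[dir='south']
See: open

Do: push[x='south']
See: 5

Do: move[dir='south']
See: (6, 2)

Do: sense[dir='west']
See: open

Do: push[x='west']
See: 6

Do: move[dir='west']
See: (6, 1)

Do: sense[dir='west']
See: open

Do: push[x='west']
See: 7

Do: move[dir='west']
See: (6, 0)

Do: sense[dir='north']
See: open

Do: push[x='north']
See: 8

Do: move[dir='north']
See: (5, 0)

Do: sense[dir='north']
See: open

Do: push[x='north']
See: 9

Do: move[dir='north']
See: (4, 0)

Do: sense[dir='north']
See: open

Do: push[x='north']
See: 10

Do: move[dir='north']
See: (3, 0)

Do: sense[dir='north']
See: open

Do: push[x='north']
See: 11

Do: move[dir='north']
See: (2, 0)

Do: sense[dir='north']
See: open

Do: push[x='north']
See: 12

Do: move[dir='north']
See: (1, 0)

Do: sense[dir='north']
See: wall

Do: sense[dir='east']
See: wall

Do: pop[]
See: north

Do: move[dir='south']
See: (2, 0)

Do: sense[dir='east']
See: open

Do: push[x='east']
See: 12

Do: move[dir='east']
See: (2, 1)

Do: sense[dir='south']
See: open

Do: push[x='south']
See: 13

Do: move[dir='south']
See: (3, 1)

Do: pop[]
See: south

Do: move[dir='north']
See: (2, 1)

Do: sense[dir='east']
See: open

Do: push[x='east']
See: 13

Do: move[dir='east']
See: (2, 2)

Do: sense[dir='north']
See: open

Do: push[x='north']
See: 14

Do: move[dir='north']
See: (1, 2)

Do: sense[dir='north']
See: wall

Do: sense[dir='east']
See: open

Do: push[x='east']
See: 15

Do: move[dir='east']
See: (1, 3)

Do: sense[dir='north']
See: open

Do: push[x='north']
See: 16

Do: move[dir='north']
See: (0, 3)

Do: sense[dir='east']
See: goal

Do: move[dir='east']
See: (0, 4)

Answer: (0, 4)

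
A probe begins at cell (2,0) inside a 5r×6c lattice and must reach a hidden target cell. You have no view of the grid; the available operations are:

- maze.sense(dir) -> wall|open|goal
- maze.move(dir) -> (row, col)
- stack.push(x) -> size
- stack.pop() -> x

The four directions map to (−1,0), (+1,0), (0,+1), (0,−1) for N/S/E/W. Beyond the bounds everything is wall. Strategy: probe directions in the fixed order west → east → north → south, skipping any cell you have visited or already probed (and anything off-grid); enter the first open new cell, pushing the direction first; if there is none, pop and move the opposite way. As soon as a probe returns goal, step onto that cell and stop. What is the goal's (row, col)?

> maze.sense dir→east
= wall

> maze.sense dir→north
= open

> stack.push x→north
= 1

> maze.move dir→north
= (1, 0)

> maze.sense dir→east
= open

> stack.push x→east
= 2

> maze.move dir→east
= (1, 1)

> maze.sense dir→east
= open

> stack.push x→east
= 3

> maze.move dir→east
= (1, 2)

> maze.sense dir→east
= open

> stack.push x→east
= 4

> maze.move dir→east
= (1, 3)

> maze.sense dir→east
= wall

> maze.sense dir→north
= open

> stack.push x→north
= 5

> maze.move dir→north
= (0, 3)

> maze.sense dir→west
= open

> stack.push x→west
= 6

> maze.move dir→west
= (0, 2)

> maze.sense dir→west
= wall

> stack.pop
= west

> maze.move dir→east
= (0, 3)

> maze.sense dir→east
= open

> stack.push x→east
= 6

> maze.move dir→east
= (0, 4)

> maze.sense dir→east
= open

> stack.push x→east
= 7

> maze.move dir→east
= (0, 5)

> maze.sense dir→south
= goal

> maze.move dir→south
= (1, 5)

Answer: (1, 5)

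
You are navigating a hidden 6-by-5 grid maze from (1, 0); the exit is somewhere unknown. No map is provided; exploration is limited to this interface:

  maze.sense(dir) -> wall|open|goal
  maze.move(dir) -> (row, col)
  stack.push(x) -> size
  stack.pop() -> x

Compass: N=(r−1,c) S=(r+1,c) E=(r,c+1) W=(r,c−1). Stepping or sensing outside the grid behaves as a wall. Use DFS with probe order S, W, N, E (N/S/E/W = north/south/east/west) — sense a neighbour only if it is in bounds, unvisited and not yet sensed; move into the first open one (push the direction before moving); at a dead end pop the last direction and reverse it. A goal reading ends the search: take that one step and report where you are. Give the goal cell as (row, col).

~$ maze.sense dir=south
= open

~$ stack.push x=south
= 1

~$ maze.move dir=south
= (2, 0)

~$ maze.sense dir=south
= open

~$ stack.push x=south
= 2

~$ maze.move dir=south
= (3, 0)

~$ maze.sense dir=south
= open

~$ stack.push x=south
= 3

~$ maze.move dir=south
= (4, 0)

~$ maze.sense dir=south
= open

~$ stack.push x=south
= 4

~$ maze.move dir=south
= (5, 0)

~$ maze.sense dir=east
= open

~$ stack.push x=east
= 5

~$ maze.move dir=east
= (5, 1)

~$ maze.sense dir=north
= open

~$ stack.push x=north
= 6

~$ maze.move dir=north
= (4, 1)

~$ maze.sense dir=north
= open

~$ stack.push x=north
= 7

~$ maze.move dir=north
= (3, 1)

~$ maze.sense dir=north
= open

~$ stack.push x=north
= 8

~$ maze.move dir=north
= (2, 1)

~$ maze.sense dir=north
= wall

~$ maze.sense dir=east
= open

~$ stack.push x=east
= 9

~$ maze.move dir=east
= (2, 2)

~$ maze.sense dir=south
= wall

~$ maze.sense dir=north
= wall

~$ maze.sense dir=east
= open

~$ stack.push x=east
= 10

~$ maze.move dir=east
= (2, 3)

~$ maze.sense dir=south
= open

~$ stack.push x=south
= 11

~$ maze.move dir=south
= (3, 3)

~$ maze.sense dir=south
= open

~$ stack.push x=south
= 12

~$ maze.move dir=south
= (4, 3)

~$ maze.sense dir=south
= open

~$ stack.push x=south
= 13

~$ maze.move dir=south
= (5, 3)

~$ maze.sense dir=west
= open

~$ stack.push x=west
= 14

~$ maze.move dir=west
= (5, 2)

~$ maze.sense dir=north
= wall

~$ stack.pop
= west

~$ maze.move dir=east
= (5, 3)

~$ maze.sense dir=east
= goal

~$ maze.move dir=east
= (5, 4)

Answer: (5, 4)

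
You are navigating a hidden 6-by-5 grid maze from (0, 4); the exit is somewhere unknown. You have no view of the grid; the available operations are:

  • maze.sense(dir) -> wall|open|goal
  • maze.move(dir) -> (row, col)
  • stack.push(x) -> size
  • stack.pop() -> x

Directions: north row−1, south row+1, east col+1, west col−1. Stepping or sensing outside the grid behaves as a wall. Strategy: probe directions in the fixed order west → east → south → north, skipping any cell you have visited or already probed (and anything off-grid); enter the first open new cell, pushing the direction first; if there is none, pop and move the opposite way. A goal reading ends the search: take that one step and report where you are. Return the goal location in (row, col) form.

→ maze.sense(dir='west')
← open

→ stack.push(x='west')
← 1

→ maze.move(dir='west')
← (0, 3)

→ maze.sense(dir='west')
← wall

→ maze.sense(dir='south')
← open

→ stack.push(x='south')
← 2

→ maze.move(dir='south')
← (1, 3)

→ maze.sense(dir='west')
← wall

→ maze.sense(dir='east')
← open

→ stack.push(x='east')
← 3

→ maze.move(dir='east')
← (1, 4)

→ maze.sense(dir='south')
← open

→ stack.push(x='south')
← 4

→ maze.move(dir='south')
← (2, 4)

→ maze.sense(dir='west')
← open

→ stack.push(x='west')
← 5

→ maze.move(dir='west')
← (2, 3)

→ maze.sense(dir='west')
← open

→ stack.push(x='west')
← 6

→ maze.move(dir='west')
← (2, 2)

→ maze.sense(dir='west')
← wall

→ maze.sense(dir='south')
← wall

→ stack.pop()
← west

→ maze.move(dir='east')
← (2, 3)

→ maze.sense(dir='south')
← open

→ stack.push(x='south')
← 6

→ maze.move(dir='south')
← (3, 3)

→ maze.sense(dir='east')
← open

→ stack.push(x='east')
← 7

→ maze.move(dir='east')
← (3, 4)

→ maze.sense(dir='south')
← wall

→ stack.pop()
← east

→ maze.move(dir='west')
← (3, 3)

→ maze.sense(dir='south')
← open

→ stack.push(x='south')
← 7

→ maze.move(dir='south')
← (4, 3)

→ maze.sense(dir='west')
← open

→ stack.push(x='west')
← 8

→ maze.move(dir='west')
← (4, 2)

→ maze.sense(dir='west')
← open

→ stack.push(x='west')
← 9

→ maze.move(dir='west')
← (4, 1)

→ maze.sense(dir='west')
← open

→ stack.push(x='west')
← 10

→ maze.move(dir='west')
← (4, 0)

→ maze.sense(dir='south')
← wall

→ maze.sense(dir='north')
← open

→ stack.push(x='north')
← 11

→ maze.move(dir='north')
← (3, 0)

→ maze.sense(dir='east')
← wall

→ maze.sense(dir='north')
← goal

→ maze.move(dir='north')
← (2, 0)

Answer: (2, 0)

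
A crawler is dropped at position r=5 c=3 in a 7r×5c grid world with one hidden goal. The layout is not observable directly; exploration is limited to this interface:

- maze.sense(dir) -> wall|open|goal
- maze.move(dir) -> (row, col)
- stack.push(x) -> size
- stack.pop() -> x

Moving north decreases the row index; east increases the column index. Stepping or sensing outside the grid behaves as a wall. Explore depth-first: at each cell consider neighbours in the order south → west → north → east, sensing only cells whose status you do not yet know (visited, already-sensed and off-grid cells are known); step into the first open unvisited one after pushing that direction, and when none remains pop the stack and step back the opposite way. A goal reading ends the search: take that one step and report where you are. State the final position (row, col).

I invoke sense passing dir→south, giving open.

I use push passing x→south, which returns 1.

I use move passing dir→south, and observe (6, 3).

I call sense passing dir→west, — result: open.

Now I run push passing x→west, yielding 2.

Calling move passing dir→west, and observe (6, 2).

Using sense passing dir→west, giving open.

I run push passing x→west, : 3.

Using move passing dir→west, yielding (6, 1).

Calling sense passing dir→west, and see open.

Invoking push passing x→west, — result: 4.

I use move passing dir→west, yielding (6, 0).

I invoke sense passing dir→north, giving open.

I call push passing x→north, and observe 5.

I run move passing dir→north, and observe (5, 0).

I invoke sense passing dir→north, : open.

I try push passing x→north, : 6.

Using move passing dir→north, giving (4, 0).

I invoke sense passing dir→north, and observe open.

I use push passing x→north, yielding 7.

I call move passing dir→north, and observe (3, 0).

Calling sense passing dir→north, : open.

Using push passing x→north, — result: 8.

Next I call move passing dir→north, — result: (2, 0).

I try sense passing dir→north, — result: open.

I call push passing x→north, which returns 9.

I run move passing dir→north, yielding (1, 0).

I try sense passing dir→north, yielding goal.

I try move passing dir→north, and get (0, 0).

Answer: (0, 0)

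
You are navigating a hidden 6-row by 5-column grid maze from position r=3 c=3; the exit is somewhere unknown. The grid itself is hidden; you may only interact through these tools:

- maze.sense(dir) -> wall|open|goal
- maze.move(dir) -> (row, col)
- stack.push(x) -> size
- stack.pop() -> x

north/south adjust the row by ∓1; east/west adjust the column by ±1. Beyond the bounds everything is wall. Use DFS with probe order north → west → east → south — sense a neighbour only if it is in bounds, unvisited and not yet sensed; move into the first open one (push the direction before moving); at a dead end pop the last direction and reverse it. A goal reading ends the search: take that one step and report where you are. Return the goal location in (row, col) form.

Action: sense[dir: north]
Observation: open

Action: push[x: north]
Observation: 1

Action: move[dir: north]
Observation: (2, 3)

Action: sense[dir: north]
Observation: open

Action: push[x: north]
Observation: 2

Action: move[dir: north]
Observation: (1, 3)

Action: sense[dir: north]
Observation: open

Action: push[x: north]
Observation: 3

Action: move[dir: north]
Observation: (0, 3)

Action: sense[dir: west]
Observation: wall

Action: sense[dir: east]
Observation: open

Action: push[x: east]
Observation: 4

Action: move[dir: east]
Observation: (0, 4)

Action: sense[dir: south]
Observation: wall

Action: pop[]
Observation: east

Action: move[dir: west]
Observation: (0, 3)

Action: pop[]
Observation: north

Action: move[dir: south]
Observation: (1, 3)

Action: sense[dir: west]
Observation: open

Action: push[x: west]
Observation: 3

Action: move[dir: west]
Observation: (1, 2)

Action: sense[dir: west]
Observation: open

Action: push[x: west]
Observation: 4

Action: move[dir: west]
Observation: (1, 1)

Action: sense[dir: north]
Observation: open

Action: push[x: north]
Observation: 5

Action: move[dir: north]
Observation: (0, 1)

Action: sense[dir: west]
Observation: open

Action: push[x: west]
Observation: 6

Action: move[dir: west]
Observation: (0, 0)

Action: sense[dir: south]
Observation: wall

Action: pop[]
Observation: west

Action: move[dir: east]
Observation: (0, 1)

Action: pop[]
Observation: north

Action: move[dir: south]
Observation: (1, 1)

Action: sense[dir: south]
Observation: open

Action: push[x: south]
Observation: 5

Action: move[dir: south]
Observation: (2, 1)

Action: sense[dir: west]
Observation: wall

Action: sense[dir: east]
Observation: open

Action: push[x: east]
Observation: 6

Action: move[dir: east]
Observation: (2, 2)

Action: sense[dir: south]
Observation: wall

Action: pop[]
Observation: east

Action: move[dir: west]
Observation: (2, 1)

Action: sense[dir: south]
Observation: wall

Action: pop[]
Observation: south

Action: move[dir: north]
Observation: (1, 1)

Action: pop[]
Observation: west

Action: move[dir: east]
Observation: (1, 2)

Action: pop[]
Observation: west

Action: move[dir: east]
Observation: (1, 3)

Action: pop[]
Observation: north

Action: move[dir: south]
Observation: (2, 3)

Action: sense[dir: east]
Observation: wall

Action: pop[]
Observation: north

Action: move[dir: south]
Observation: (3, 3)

Action: sense[dir: east]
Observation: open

Action: push[x: east]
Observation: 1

Action: move[dir: east]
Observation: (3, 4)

Action: sense[dir: south]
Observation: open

Action: push[x: south]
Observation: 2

Action: move[dir: south]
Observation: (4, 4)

Action: sense[dir: west]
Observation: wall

Action: sense[dir: south]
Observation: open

Action: push[x: south]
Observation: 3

Action: move[dir: south]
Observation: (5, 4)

Action: sense[dir: west]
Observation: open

Action: push[x: west]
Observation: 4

Action: move[dir: west]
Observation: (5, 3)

Action: sense[dir: west]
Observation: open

Action: push[x: west]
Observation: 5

Action: move[dir: west]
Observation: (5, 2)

Action: sense[dir: north]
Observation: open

Action: push[x: north]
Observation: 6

Action: move[dir: north]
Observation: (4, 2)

Action: sense[dir: west]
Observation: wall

Action: pop[]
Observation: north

Action: move[dir: south]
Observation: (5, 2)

Action: sense[dir: west]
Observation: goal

Action: move[dir: west]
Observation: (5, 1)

Answer: (5, 1)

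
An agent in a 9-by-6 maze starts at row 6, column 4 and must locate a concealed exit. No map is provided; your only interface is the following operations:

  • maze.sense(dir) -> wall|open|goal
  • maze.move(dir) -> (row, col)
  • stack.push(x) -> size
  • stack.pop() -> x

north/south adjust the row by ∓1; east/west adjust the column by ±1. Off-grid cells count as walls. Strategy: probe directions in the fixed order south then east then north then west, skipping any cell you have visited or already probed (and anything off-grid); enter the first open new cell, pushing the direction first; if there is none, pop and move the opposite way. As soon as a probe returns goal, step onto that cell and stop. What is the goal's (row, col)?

Action: maze.sense[dir='south']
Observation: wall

Action: maze.sense[dir='east']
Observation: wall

Action: maze.sense[dir='north']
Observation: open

Action: stack.push[x='north']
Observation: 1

Action: maze.move[dir='north']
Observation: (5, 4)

Action: maze.sense[dir='east']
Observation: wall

Action: maze.sense[dir='north']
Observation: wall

Action: maze.sense[dir='west']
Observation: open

Action: stack.push[x='west']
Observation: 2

Action: maze.move[dir='west']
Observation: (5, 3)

Action: maze.sense[dir='south']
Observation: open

Action: stack.push[x='south']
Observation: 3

Action: maze.move[dir='south']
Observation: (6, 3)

Action: maze.sense[dir='south']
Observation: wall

Action: maze.sense[dir='west']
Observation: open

Action: stack.push[x='west']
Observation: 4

Action: maze.move[dir='west']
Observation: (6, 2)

Action: maze.sense[dir='south']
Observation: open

Action: stack.push[x='south']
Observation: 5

Action: maze.move[dir='south']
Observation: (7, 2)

Action: maze.sense[dir='south']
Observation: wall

Action: maze.sense[dir='west']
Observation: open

Action: stack.push[x='west']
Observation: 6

Action: maze.move[dir='west']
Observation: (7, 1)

Action: maze.sense[dir='south']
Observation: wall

Action: maze.sense[dir='north']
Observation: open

Action: stack.push[x='north']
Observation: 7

Action: maze.move[dir='north']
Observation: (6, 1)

Action: maze.sense[dir='north']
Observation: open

Action: stack.push[x='north']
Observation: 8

Action: maze.move[dir='north']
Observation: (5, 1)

Action: maze.sense[dir='east']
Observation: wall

Action: maze.sense[dir='north']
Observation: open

Action: stack.push[x='north']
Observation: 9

Action: maze.move[dir='north']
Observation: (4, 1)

Action: maze.sense[dir='east']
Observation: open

Action: stack.push[x='east']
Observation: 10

Action: maze.move[dir='east']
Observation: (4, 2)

Action: maze.sense[dir='east']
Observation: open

Action: stack.push[x='east']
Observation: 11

Action: maze.move[dir='east']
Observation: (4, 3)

Action: maze.sense[dir='north']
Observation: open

Action: stack.push[x='north']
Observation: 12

Action: maze.move[dir='north']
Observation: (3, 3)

Action: maze.sense[dir='east']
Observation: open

Action: stack.push[x='east']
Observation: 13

Action: maze.move[dir='east']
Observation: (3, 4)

Action: maze.sense[dir='east']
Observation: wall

Action: maze.sense[dir='north']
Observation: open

Action: stack.push[x='north']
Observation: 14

Action: maze.move[dir='north']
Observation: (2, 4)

Action: maze.sense[dir='east']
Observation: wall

Action: maze.sense[dir='north']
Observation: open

Action: stack.push[x='north']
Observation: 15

Action: maze.move[dir='north']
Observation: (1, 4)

Action: maze.sense[dir='east']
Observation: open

Action: stack.push[x='east']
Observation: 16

Action: maze.move[dir='east']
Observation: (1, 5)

Action: maze.sense[dir='north']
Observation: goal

Action: maze.move[dir='north']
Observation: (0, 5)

Answer: (0, 5)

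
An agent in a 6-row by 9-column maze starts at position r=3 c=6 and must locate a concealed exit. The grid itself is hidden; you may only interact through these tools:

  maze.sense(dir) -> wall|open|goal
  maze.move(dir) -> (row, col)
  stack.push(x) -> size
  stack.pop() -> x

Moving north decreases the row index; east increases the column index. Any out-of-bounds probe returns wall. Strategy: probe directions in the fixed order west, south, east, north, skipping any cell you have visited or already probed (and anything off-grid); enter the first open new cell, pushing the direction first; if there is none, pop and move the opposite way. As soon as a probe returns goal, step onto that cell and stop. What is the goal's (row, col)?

Action: maze.sense[dir→west]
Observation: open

Action: stack.push[x→west]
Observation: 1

Action: maze.move[dir→west]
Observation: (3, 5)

Action: maze.sense[dir→west]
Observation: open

Action: stack.push[x→west]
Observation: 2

Action: maze.move[dir→west]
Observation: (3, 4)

Action: maze.sense[dir→west]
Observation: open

Action: stack.push[x→west]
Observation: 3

Action: maze.move[dir→west]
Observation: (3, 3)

Action: maze.sense[dir→west]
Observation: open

Action: stack.push[x→west]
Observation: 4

Action: maze.move[dir→west]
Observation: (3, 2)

Action: maze.sense[dir→west]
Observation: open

Action: stack.push[x→west]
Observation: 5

Action: maze.move[dir→west]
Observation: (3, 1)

Action: maze.sense[dir→west]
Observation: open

Action: stack.push[x→west]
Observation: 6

Action: maze.move[dir→west]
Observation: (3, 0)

Action: maze.sense[dir→south]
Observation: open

Action: stack.push[x→south]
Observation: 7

Action: maze.move[dir→south]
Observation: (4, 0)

Action: maze.sense[dir→south]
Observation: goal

Action: maze.move[dir→south]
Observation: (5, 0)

Answer: (5, 0)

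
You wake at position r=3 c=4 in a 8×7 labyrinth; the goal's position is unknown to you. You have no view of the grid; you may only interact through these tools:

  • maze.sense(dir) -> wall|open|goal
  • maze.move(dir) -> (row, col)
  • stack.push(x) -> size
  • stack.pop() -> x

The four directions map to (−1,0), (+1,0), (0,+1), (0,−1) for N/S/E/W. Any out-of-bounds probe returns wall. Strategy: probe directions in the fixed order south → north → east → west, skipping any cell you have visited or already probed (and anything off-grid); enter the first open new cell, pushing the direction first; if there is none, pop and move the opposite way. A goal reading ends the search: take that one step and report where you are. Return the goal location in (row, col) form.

// sense(dir→south) : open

// push(x→south) : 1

// move(dir→south) : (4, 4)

// sense(dir→south) : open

// push(x→south) : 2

// move(dir→south) : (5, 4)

// sense(dir→south) : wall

// sense(dir→east) : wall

// sense(dir→west) : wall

// pop() : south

// move(dir→north) : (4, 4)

// sense(dir→east) : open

// push(x→east) : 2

// move(dir→east) : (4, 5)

// sense(dir→north) : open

// push(x→north) : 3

// move(dir→north) : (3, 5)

// sense(dir→north) : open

// push(x→north) : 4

// move(dir→north) : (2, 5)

// sense(dir→north) : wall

// sense(dir→east) : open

// push(x→east) : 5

// move(dir→east) : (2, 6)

// sense(dir→south) : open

// push(x→south) : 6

// move(dir→south) : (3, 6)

// sense(dir→south) : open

// push(x→south) : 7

// move(dir→south) : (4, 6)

// sense(dir→south) : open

// push(x→south) : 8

// move(dir→south) : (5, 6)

// sense(dir→south) : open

// push(x→south) : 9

// move(dir→south) : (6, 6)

// sense(dir→south) : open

// push(x→south) : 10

// move(dir→south) : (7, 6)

// sense(dir→west) : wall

// pop() : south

// move(dir→north) : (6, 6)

// sense(dir→west) : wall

// pop() : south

// move(dir→north) : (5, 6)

// pop() : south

// move(dir→north) : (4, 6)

// pop() : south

// move(dir→north) : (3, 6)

// pop() : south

// move(dir→north) : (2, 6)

// sense(dir→north) : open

// push(x→north) : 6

// move(dir→north) : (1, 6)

// sense(dir→north) : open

// push(x→north) : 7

// move(dir→north) : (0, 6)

// sense(dir→west) : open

// push(x→west) : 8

// move(dir→west) : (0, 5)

// sense(dir→west) : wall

// pop() : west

// move(dir→east) : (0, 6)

// pop() : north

// move(dir→south) : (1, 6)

// pop() : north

// move(dir→south) : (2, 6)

// pop() : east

// move(dir→west) : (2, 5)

// sense(dir→west) : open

// push(x→west) : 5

// move(dir→west) : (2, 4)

// sense(dir→north) : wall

// sense(dir→west) : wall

// pop() : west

// move(dir→east) : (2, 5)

// pop() : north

// move(dir→south) : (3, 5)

// pop() : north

// move(dir→south) : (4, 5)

// pop() : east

// move(dir→west) : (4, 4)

// sense(dir→west) : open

// push(x→west) : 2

// move(dir→west) : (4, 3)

// sense(dir→north) : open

// push(x→north) : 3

// move(dir→north) : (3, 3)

// sense(dir→west) : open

// push(x→west) : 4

// move(dir→west) : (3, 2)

// sense(dir→south) : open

// push(x→south) : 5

// move(dir→south) : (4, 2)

// sense(dir→south) : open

// push(x→south) : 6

// move(dir→south) : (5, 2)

// sense(dir→south) : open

// push(x→south) : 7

// move(dir→south) : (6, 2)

// sense(dir→south) : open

// push(x→south) : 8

// move(dir→south) : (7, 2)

// sense(dir→east) : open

// push(x→east) : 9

// move(dir→east) : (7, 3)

// sense(dir→north) : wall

// sense(dir→east) : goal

// move(dir→east) : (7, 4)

Answer: (7, 4)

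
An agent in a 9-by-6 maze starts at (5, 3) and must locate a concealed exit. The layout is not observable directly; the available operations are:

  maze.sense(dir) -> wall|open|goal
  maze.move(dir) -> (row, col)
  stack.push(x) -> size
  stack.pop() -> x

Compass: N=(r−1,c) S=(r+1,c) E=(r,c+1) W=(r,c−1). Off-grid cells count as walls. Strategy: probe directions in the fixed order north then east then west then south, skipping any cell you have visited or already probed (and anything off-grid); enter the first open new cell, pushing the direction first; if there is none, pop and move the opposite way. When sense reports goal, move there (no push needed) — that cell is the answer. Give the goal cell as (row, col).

==> sense(dir=north)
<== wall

==> sense(dir=east)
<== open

==> push(x=east)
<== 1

==> move(dir=east)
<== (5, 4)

==> sense(dir=north)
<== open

==> push(x=north)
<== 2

==> move(dir=north)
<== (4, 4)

==> sense(dir=north)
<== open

==> push(x=north)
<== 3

==> move(dir=north)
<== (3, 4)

==> sense(dir=north)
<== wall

==> sense(dir=east)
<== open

==> push(x=east)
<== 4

==> move(dir=east)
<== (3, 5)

==> sense(dir=north)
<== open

==> push(x=north)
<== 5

==> move(dir=north)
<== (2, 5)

==> sense(dir=north)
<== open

==> push(x=north)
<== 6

==> move(dir=north)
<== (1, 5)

==> sense(dir=north)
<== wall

==> sense(dir=west)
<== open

==> push(x=west)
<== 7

==> move(dir=west)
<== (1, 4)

==> sense(dir=north)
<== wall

==> sense(dir=west)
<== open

==> push(x=west)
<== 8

==> move(dir=west)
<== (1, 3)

==> sense(dir=north)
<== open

==> push(x=north)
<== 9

==> move(dir=north)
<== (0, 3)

==> sense(dir=west)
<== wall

==> pop()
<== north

==> move(dir=south)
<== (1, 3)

==> sense(dir=west)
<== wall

==> sense(dir=south)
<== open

==> push(x=south)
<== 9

==> move(dir=south)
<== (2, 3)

==> sense(dir=west)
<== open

==> push(x=west)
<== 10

==> move(dir=west)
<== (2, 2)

==> sense(dir=west)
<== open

==> push(x=west)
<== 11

==> move(dir=west)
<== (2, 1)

==> sense(dir=north)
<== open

==> push(x=north)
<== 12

==> move(dir=north)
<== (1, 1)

==> sense(dir=north)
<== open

==> push(x=north)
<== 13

==> move(dir=north)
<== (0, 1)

==> sense(dir=west)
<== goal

==> move(dir=west)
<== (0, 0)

Answer: (0, 0)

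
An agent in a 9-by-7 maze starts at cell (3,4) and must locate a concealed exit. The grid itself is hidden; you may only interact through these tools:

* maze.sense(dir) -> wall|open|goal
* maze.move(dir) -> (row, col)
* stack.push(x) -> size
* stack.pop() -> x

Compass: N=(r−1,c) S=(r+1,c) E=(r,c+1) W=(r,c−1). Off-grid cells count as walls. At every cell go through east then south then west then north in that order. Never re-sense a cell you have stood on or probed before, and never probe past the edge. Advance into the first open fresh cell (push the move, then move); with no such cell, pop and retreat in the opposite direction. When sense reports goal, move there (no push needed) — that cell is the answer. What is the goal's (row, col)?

[in] maze.sense east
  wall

[in] maze.sense south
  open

[in] stack.push south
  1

[in] maze.move south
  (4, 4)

[in] maze.sense east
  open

[in] stack.push east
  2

[in] maze.move east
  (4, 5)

[in] maze.sense east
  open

[in] stack.push east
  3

[in] maze.move east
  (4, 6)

[in] maze.sense south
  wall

[in] maze.sense north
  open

[in] stack.push north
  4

[in] maze.move north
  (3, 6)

[in] maze.sense north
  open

[in] stack.push north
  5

[in] maze.move north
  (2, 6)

[in] maze.sense west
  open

[in] stack.push west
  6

[in] maze.move west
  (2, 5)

[in] maze.sense west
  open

[in] stack.push west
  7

[in] maze.move west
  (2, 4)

[in] maze.sense west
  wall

[in] maze.sense north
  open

[in] stack.push north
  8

[in] maze.move north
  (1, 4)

[in] maze.sense east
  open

[in] stack.push east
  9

[in] maze.move east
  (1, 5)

[in] maze.sense east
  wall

[in] maze.sense north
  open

[in] stack.push north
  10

[in] maze.move north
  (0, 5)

[in] maze.sense east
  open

[in] stack.push east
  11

[in] maze.move east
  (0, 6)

[in] stack.pop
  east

[in] maze.move west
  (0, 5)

[in] maze.sense west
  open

[in] stack.push west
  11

[in] maze.move west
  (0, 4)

[in] maze.sense west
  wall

[in] stack.pop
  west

[in] maze.move east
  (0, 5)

[in] stack.pop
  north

[in] maze.move south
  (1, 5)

[in] stack.pop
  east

[in] maze.move west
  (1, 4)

[in] maze.sense west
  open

[in] stack.push west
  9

[in] maze.move west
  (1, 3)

[in] maze.sense west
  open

[in] stack.push west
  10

[in] maze.move west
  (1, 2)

[in] maze.sense south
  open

[in] stack.push south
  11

[in] maze.move south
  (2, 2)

[in] maze.sense south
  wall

[in] maze.sense west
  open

[in] stack.push west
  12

[in] maze.move west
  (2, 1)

[in] maze.sense south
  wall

[in] maze.sense west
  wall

[in] maze.sense north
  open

[in] stack.push north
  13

[in] maze.move north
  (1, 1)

[in] maze.sense west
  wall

[in] maze.sense north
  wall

[in] stack.pop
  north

[in] maze.move south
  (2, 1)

[in] stack.pop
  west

[in] maze.move east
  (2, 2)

[in] stack.pop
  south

[in] maze.move north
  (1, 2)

[in] maze.sense north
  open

[in] stack.push north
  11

[in] maze.move north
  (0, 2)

[in] stack.pop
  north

[in] maze.move south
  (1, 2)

[in] stack.pop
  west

[in] maze.move east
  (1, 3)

[in] stack.pop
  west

[in] maze.move east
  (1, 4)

[in] stack.pop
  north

[in] maze.move south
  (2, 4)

[in] stack.pop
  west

[in] maze.move east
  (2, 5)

[in] stack.pop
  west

[in] maze.move east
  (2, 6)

[in] stack.pop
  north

[in] maze.move south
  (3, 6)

[in] stack.pop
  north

[in] maze.move south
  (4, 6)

[in] stack.pop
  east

[in] maze.move west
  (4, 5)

[in] maze.sense south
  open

[in] stack.push south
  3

[in] maze.move south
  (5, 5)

[in] maze.sense south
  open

[in] stack.push south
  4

[in] maze.move south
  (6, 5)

[in] maze.sense east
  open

[in] stack.push east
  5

[in] maze.move east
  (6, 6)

[in] maze.sense south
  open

[in] stack.push south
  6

[in] maze.move south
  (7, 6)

[in] maze.sense south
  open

[in] stack.push south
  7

[in] maze.move south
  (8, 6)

[in] maze.sense west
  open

[in] stack.push west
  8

[in] maze.move west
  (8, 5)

[in] maze.sense west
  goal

[in] maze.move west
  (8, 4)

Answer: (8, 4)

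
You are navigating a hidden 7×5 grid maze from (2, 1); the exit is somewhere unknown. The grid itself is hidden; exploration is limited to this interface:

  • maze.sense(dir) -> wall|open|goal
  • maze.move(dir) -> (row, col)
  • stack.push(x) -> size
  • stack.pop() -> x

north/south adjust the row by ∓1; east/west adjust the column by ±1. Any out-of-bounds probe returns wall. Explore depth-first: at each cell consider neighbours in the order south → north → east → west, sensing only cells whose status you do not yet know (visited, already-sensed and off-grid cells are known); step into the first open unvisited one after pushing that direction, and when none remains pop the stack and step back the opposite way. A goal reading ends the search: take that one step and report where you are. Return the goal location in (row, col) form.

# maze.sense(dir→south) : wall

# maze.sense(dir→north) : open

# stack.push(x→north) : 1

# maze.move(dir→north) : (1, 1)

# maze.sense(dir→north) : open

# stack.push(x→north) : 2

# maze.move(dir→north) : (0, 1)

# maze.sense(dir→east) : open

# stack.push(x→east) : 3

# maze.move(dir→east) : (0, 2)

# maze.sense(dir→south) : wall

# maze.sense(dir→east) : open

# stack.push(x→east) : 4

# maze.move(dir→east) : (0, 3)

# maze.sense(dir→south) : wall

# maze.sense(dir→east) : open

# stack.push(x→east) : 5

# maze.move(dir→east) : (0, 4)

# maze.sense(dir→south) : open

# stack.push(x→south) : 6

# maze.move(dir→south) : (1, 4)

# maze.sense(dir→south) : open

# stack.push(x→south) : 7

# maze.move(dir→south) : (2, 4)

# maze.sense(dir→south) : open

# stack.push(x→south) : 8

# maze.move(dir→south) : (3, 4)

# maze.sense(dir→south) : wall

# maze.sense(dir→west) : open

# stack.push(x→west) : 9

# maze.move(dir→west) : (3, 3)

# maze.sense(dir→south) : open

# stack.push(x→south) : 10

# maze.move(dir→south) : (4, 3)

# maze.sense(dir→south) : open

# stack.push(x→south) : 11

# maze.move(dir→south) : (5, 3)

# maze.sense(dir→south) : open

# stack.push(x→south) : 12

# maze.move(dir→south) : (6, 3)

# maze.sense(dir→east) : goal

# maze.move(dir→east) : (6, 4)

Answer: (6, 4)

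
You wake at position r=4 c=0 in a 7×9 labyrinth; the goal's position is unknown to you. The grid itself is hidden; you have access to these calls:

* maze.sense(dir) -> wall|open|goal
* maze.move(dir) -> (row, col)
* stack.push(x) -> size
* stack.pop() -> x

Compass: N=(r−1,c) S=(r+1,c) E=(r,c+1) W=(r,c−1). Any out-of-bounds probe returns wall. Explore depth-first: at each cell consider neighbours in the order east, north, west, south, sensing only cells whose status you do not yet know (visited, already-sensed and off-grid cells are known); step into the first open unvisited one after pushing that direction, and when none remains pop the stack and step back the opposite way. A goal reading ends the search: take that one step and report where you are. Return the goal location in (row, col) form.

~$ sense dir: east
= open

~$ push x: east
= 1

~$ move dir: east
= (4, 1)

~$ sense dir: east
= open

~$ push x: east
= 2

~$ move dir: east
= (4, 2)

~$ sense dir: east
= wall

~$ sense dir: north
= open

~$ push x: north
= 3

~$ move dir: north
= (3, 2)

~$ sense dir: east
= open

~$ push x: east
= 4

~$ move dir: east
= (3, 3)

~$ sense dir: east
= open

~$ push x: east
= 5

~$ move dir: east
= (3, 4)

~$ sense dir: east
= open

~$ push x: east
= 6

~$ move dir: east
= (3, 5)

~$ sense dir: east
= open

~$ push x: east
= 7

~$ move dir: east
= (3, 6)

~$ sense dir: east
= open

~$ push x: east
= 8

~$ move dir: east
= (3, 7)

~$ sense dir: east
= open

~$ push x: east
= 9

~$ move dir: east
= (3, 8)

~$ sense dir: north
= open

~$ push x: north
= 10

~$ move dir: north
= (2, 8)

~$ sense dir: north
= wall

~$ sense dir: west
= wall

~$ pop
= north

~$ move dir: south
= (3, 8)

~$ sense dir: south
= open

~$ push x: south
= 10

~$ move dir: south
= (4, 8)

~$ sense dir: west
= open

~$ push x: west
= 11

~$ move dir: west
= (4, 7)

~$ sense dir: west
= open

~$ push x: west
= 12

~$ move dir: west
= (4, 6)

~$ sense dir: west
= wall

~$ sense dir: south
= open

~$ push x: south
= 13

~$ move dir: south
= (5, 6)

~$ sense dir: east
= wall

~$ sense dir: west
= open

~$ push x: west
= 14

~$ move dir: west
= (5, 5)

~$ sense dir: west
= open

~$ push x: west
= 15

~$ move dir: west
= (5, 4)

~$ sense dir: north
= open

~$ push x: north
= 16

~$ move dir: north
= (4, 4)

~$ pop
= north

~$ move dir: south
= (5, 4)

~$ sense dir: west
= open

~$ push x: west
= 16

~$ move dir: west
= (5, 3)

~$ sense dir: west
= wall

~$ sense dir: south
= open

~$ push x: south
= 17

~$ move dir: south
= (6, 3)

~$ sense dir: east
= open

~$ push x: east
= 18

~$ move dir: east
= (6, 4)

~$ sense dir: east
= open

~$ push x: east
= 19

~$ move dir: east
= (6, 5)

~$ sense dir: east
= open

~$ push x: east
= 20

~$ move dir: east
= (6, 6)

~$ sense dir: east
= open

~$ push x: east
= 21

~$ move dir: east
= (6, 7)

~$ sense dir: east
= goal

~$ move dir: east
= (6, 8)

Answer: (6, 8)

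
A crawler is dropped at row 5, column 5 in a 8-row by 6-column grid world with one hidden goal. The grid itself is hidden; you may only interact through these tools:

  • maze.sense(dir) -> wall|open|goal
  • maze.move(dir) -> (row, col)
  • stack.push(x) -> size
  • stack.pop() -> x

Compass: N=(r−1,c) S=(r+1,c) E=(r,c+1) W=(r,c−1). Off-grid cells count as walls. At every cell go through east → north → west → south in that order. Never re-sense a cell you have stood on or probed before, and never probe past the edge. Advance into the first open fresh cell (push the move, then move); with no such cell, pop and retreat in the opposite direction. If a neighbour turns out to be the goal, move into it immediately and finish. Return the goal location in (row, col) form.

Then sense with dir: north, and see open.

I call push with x: north, and observe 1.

I invoke move with dir: north, and see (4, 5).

Next I call sense with dir: north, yielding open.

I try push with x: north, yielding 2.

Then move with dir: north, and get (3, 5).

I invoke sense with dir: north, and see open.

Now I run push with x: north, giving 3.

Invoking move with dir: north, → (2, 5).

Then sense with dir: north, yielding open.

Then push with x: north, and observe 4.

Next I call move with dir: north, and get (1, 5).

I try sense with dir: north, and observe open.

Next I call push with x: north, and get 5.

Calling move with dir: north, — result: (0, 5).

I invoke sense with dir: west, and observe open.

Then push with x: west, — result: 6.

Then move with dir: west, : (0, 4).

I use sense with dir: west, yielding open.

Using push with x: west, which returns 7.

Then move with dir: west, giving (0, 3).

I use sense with dir: west, and observe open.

I invoke push with x: west, yielding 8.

Invoking move with dir: west, — result: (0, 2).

I use sense with dir: west, : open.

I run push with x: west, → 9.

Now I run move with dir: west, giving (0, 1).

Invoking sense with dir: west, — result: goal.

Using move with dir: west, yielding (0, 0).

Answer: (0, 0)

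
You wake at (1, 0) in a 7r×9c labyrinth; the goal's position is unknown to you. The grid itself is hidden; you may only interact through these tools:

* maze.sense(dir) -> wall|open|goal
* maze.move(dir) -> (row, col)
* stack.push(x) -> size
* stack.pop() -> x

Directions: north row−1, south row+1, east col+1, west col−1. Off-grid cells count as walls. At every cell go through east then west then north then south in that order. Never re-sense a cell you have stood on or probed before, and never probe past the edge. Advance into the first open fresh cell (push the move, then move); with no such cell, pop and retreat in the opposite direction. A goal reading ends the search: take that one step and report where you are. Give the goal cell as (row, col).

I use maze.sense on east, yielding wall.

Invoking maze.sense on north, and see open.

I try stack.push on north, which returns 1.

I try maze.move on north, which returns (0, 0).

I try maze.sense on east, giving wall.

Calling stack.pop, giving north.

I try maze.move on south, : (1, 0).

Using maze.sense on south, and see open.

I run stack.push on south, and get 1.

I call maze.move on south, giving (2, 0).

Using maze.sense on east, and get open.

I invoke stack.push on east, and observe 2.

Now I run maze.move on east, yielding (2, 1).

Now I run maze.sense on east, and get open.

Invoking stack.push on east, and observe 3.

Using maze.move on east, yielding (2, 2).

Then maze.sense on east, which returns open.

I try stack.push on east, which returns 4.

Invoking maze.move on east, and get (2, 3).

Using maze.sense on east, and observe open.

I run stack.push on east, yielding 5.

Then maze.move on east, yielding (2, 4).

Using maze.sense on east, giving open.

I use stack.push on east, and observe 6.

Using maze.move on east, yielding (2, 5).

I use maze.sense on east, : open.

I run stack.push on east, → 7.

I run maze.move on east, and see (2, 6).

I use maze.sense on east, and observe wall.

Now I run maze.sense on north, and see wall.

I use maze.sense on south, yielding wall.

I call stack.pop, — result: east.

I try maze.move on west, — result: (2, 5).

Calling maze.sense on north, and see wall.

Invoking maze.sense on south, and get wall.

Using stack.pop(), giving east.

Then maze.move on west, : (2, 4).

Then maze.sense on north, giving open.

Using stack.push on north, and get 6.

Calling maze.move on north, — result: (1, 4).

Next I call maze.sense on west, and get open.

Invoking stack.push on west, and see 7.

I call maze.move on west, yielding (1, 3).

Now I run maze.sense on west, which returns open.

Using stack.push on west, — result: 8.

Invoking maze.move on west, and get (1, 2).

Then maze.sense on north, and observe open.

I call stack.push on north, → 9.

I try maze.move on north, : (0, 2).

Next I call maze.sense on east, and see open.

I call stack.push on east, — result: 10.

Calling maze.move on east, → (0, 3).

Now I run maze.sense on east, — result: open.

I use stack.push on east, giving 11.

Then maze.move on east, and see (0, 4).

I run maze.sense on east, → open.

I use stack.push on east, — result: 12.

Using maze.move on east, and see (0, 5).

I call maze.sense on east, — result: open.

Next I call stack.push on east, : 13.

Invoking maze.move on east, yielding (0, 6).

Next I call maze.sense on east, and see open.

I use stack.push on east, and get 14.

Invoking maze.move on east, and get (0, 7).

Calling maze.sense on east, and see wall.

I use maze.sense on south, : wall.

Now I run stack.pop, → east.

Using maze.move on west, and observe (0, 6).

I call stack.pop(), and see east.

I call maze.move on west, and get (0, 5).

I try stack.pop, yielding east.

Invoking maze.move on west, and observe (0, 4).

Next I call stack.pop(), giving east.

I invoke maze.move on west, which returns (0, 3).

Invoking stack.pop, and get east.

I try maze.move on west, and see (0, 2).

I call stack.pop, and get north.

Then maze.move on south, : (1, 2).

Invoking stack.pop, and observe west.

I run maze.move on east, and see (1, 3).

Next I call stack.pop, and observe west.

Calling maze.move on east, and get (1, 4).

I call stack.pop, which returns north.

I try maze.move on south, giving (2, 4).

Invoking maze.sense on south, and see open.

Now I run stack.push on south, which returns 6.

Now I run maze.move on south, : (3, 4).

Invoking maze.sense on west, → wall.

Now I run maze.sense on south, → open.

Next I call stack.push on south, which returns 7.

Next I call maze.move on south, which returns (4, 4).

Calling maze.sense on east, and get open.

Now I run stack.push on east, → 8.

I call maze.move on east, and observe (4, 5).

I invoke maze.sense on east, which returns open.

I call stack.push on east, giving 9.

I call maze.move on east, : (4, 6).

Now I run maze.sense on east, and get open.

Invoking stack.push on east, — result: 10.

Then maze.move on east, giving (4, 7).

Using maze.sense on east, — result: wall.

Calling maze.sense on north, — result: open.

I run stack.push on north, and get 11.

Invoking maze.move on north, and get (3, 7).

Now I run maze.sense on east, which returns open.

I try stack.push on east, : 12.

Now I run maze.move on east, giving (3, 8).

Invoking maze.sense on north, yielding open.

I use stack.push on north, and get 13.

I invoke maze.move on north, yielding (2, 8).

I call maze.sense on north, and observe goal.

I call maze.move on north, which returns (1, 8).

Answer: (1, 8)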